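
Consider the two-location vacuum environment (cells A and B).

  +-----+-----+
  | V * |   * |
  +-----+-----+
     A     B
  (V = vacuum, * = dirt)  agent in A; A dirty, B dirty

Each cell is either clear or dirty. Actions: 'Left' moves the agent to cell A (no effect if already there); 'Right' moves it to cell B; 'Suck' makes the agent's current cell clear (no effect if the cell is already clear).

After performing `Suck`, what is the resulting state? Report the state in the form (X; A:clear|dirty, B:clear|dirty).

start: (A; A:dirty, B:dirty)
1. Suck → (A; A:clear, B:dirty)

(A; A:clear, B:dirty)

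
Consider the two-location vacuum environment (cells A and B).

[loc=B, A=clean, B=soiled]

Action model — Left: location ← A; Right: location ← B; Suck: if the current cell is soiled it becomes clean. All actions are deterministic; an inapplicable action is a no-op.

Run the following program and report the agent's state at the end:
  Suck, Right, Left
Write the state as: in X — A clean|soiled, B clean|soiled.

in A — A clean, B clean

step 1/3 (Suck): in B — A clean, B clean
step 2/3 (Right): in B — A clean, B clean
step 3/3 (Left): in A — A clean, B clean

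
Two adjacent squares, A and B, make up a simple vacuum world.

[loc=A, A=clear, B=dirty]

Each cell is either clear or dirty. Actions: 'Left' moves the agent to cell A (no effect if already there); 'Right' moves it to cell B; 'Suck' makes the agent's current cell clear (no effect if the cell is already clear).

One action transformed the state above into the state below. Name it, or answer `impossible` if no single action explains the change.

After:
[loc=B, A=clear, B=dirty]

try  Left: <A|clear|dirty>
try Right: <B|clear|dirty>  ← match
try  Suck: <A|clear|dirty>

Right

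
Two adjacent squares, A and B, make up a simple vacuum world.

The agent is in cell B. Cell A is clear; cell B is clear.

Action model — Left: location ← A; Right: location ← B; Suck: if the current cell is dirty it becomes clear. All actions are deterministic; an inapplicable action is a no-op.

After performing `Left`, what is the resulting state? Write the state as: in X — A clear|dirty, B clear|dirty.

start: in B — A clear, B clear
1. Left → in A — A clear, B clear

in A — A clear, B clear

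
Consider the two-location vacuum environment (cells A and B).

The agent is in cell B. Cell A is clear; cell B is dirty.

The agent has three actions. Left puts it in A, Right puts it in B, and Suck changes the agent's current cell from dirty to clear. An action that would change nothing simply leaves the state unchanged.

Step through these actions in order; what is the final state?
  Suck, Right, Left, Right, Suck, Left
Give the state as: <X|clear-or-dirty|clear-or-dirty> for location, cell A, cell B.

Suck (#1): <B|clear|clear>
Right (#2): <B|clear|clear>
Left (#3): <A|clear|clear>
Right (#4): <B|clear|clear>
Suck (#5): <B|clear|clear>
Left (#6): <A|clear|clear>

<A|clear|clear>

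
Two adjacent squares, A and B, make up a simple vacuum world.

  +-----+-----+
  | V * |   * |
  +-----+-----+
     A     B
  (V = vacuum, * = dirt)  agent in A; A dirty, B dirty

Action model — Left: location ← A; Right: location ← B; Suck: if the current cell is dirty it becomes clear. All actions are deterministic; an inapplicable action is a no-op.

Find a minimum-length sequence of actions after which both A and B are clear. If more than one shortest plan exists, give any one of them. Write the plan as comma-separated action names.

t=1 Suck ⇒ loc=A A=clear B=dirty
t=2 Right ⇒ loc=B A=clear B=dirty
t=3 Suck ⇒ loc=B A=clear B=clear
min 3: Suck A + move + Suck B

Suck, Right, Suck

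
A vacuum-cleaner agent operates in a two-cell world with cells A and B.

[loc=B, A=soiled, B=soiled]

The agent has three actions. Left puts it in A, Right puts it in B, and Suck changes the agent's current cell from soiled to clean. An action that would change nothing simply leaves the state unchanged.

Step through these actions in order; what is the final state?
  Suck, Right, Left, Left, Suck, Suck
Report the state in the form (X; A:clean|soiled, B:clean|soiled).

(A; A:clean, B:clean)

1. Suck → (B; A:soiled, B:clean)
2. Right → (B; A:soiled, B:clean)
3. Left → (A; A:soiled, B:clean)
4. Left → (A; A:soiled, B:clean)
5. Suck → (A; A:clean, B:clean)
6. Suck → (A; A:clean, B:clean)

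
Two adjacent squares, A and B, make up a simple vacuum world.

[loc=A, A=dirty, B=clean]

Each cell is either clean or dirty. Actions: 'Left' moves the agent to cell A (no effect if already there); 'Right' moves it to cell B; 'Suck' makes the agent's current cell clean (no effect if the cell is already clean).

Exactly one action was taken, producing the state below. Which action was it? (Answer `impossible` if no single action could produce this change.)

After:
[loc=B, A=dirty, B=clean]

try  Left: <A|dirty|clean>
try Right: <B|dirty|clean>  ← match
try  Suck: <A|clean|clean>

Right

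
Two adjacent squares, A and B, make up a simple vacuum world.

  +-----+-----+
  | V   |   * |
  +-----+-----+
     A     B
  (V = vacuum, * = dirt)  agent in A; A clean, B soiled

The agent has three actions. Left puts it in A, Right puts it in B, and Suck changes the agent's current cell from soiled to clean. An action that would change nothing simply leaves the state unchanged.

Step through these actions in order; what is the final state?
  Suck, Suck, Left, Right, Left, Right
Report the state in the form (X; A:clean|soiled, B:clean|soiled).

(B; A:clean, B:soiled)

Suck (#1): (A; A:clean, B:soiled)
Suck (#2): (A; A:clean, B:soiled)
Left (#3): (A; A:clean, B:soiled)
Right (#4): (B; A:clean, B:soiled)
Left (#5): (A; A:clean, B:soiled)
Right (#6): (B; A:clean, B:soiled)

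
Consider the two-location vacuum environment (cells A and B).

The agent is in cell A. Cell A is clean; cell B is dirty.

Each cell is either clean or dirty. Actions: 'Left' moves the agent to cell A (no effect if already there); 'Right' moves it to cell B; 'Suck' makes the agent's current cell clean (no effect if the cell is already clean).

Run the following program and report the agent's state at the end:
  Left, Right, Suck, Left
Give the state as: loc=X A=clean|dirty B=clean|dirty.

1) do Left; now loc=A A=clean B=dirty
2) do Right; now loc=B A=clean B=dirty
3) do Suck; now loc=B A=clean B=clean
4) do Left; now loc=A A=clean B=clean

loc=A A=clean B=clean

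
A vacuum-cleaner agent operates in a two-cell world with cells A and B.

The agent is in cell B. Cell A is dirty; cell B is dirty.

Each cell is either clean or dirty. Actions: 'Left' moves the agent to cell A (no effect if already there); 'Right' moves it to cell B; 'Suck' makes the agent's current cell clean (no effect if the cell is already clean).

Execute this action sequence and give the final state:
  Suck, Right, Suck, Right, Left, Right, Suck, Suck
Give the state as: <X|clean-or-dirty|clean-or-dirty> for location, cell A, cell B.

Suck (#1): <B|dirty|clean>
Right (#2): <B|dirty|clean>
Suck (#3): <B|dirty|clean>
Right (#4): <B|dirty|clean>
Left (#5): <A|dirty|clean>
Right (#6): <B|dirty|clean>
Suck (#7): <B|dirty|clean>
Suck (#8): <B|dirty|clean>

<B|dirty|clean>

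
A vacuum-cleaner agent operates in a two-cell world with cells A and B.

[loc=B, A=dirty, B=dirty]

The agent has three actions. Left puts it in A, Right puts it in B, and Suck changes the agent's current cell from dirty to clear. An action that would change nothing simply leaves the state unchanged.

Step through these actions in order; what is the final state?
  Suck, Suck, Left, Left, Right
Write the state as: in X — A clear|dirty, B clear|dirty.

in B — A dirty, B clear

1. Suck → in B — A dirty, B clear
2. Suck → in B — A dirty, B clear
3. Left → in A — A dirty, B clear
4. Left → in A — A dirty, B clear
5. Right → in B — A dirty, B clear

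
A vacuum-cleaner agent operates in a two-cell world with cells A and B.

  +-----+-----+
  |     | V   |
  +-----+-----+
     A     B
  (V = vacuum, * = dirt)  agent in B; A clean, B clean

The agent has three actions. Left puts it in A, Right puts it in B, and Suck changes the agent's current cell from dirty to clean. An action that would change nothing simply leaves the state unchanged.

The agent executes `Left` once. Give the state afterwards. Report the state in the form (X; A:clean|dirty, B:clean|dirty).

(A; A:clean, B:clean)

start: (B; A:clean, B:clean)
1) do Left; now (A; A:clean, B:clean)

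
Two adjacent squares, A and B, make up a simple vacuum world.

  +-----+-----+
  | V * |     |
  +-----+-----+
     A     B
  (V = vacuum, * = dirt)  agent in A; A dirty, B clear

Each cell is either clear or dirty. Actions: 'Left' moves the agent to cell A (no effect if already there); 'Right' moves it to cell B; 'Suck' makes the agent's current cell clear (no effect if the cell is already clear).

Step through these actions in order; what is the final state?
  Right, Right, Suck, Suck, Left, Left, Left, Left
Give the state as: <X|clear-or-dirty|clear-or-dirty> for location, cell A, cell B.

<A|dirty|clear>

[1] after Right: <B|dirty|clear>
[2] after Right: <B|dirty|clear>
[3] after Suck: <B|dirty|clear>
[4] after Suck: <B|dirty|clear>
[5] after Left: <A|dirty|clear>
[6] after Left: <A|dirty|clear>
[7] after Left: <A|dirty|clear>
[8] after Left: <A|dirty|clear>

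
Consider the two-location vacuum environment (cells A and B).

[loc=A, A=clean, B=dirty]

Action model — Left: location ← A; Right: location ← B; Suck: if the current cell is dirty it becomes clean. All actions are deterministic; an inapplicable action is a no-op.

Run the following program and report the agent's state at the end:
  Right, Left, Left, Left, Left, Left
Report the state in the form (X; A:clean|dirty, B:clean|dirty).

(A; A:clean, B:dirty)

t=1 Right ⇒ (B; A:clean, B:dirty)
t=2 Left ⇒ (A; A:clean, B:dirty)
t=3 Left ⇒ (A; A:clean, B:dirty)
t=4 Left ⇒ (A; A:clean, B:dirty)
t=5 Left ⇒ (A; A:clean, B:dirty)
t=6 Left ⇒ (A; A:clean, B:dirty)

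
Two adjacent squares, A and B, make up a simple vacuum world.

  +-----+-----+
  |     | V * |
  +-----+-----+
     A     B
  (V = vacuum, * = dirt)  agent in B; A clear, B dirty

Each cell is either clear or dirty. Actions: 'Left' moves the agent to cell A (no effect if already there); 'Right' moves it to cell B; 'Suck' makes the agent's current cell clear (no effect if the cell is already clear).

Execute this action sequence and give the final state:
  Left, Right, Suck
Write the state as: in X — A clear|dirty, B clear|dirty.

in B — A clear, B clear

1. Left → in A — A clear, B dirty
2. Right → in B — A clear, B dirty
3. Suck → in B — A clear, B clear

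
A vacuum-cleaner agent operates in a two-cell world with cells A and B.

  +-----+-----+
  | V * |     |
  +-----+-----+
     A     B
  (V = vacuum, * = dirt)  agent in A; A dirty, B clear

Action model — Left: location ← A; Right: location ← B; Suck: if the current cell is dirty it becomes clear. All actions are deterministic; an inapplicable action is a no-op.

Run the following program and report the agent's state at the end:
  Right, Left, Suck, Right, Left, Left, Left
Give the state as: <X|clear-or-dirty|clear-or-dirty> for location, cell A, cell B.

t=1 Right ⇒ <B|dirty|clear>
t=2 Left ⇒ <A|dirty|clear>
t=3 Suck ⇒ <A|clear|clear>
t=4 Right ⇒ <B|clear|clear>
t=5 Left ⇒ <A|clear|clear>
t=6 Left ⇒ <A|clear|clear>
t=7 Left ⇒ <A|clear|clear>

<A|clear|clear>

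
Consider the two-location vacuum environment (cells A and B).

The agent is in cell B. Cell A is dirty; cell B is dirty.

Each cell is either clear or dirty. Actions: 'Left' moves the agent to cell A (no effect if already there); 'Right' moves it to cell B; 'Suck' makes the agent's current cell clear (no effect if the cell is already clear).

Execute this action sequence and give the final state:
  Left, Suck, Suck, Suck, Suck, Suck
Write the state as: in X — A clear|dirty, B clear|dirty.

in A — A clear, B dirty

1. Left → in A — A dirty, B dirty
2. Suck → in A — A clear, B dirty
3. Suck → in A — A clear, B dirty
4. Suck → in A — A clear, B dirty
5. Suck → in A — A clear, B dirty
6. Suck → in A — A clear, B dirty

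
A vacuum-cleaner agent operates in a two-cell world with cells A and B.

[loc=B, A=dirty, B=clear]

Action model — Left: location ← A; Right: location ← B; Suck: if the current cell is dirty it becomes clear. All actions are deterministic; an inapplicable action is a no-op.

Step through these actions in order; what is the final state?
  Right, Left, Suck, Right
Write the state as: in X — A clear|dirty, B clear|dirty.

1) do Right; now in B — A dirty, B clear
2) do Left; now in A — A dirty, B clear
3) do Suck; now in A — A clear, B clear
4) do Right; now in B — A clear, B clear

in B — A clear, B clear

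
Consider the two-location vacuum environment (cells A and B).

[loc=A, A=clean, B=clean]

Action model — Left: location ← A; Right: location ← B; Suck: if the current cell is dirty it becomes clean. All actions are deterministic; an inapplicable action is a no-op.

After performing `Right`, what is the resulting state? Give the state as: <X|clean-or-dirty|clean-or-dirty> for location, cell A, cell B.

<B|clean|clean>

start: <A|clean|clean>
Right (#1): <B|clean|clean>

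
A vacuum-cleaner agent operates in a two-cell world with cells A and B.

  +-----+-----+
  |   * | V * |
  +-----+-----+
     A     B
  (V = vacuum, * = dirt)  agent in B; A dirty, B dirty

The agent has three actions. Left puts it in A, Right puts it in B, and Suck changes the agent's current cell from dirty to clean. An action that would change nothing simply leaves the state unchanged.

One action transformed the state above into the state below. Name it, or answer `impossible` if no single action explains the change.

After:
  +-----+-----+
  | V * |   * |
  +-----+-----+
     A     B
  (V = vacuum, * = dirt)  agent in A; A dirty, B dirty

Left

try  Left: in A — A dirty, B dirty  ← match
try Right: in B — A dirty, B dirty
try  Suck: in B — A dirty, B clean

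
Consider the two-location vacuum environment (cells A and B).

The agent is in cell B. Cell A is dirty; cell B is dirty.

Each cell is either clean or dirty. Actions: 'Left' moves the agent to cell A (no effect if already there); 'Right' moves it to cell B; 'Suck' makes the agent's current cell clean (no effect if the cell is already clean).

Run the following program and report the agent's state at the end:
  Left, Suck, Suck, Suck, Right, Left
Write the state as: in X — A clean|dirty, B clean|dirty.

in A — A clean, B dirty

[1] after Left: in A — A dirty, B dirty
[2] after Suck: in A — A clean, B dirty
[3] after Suck: in A — A clean, B dirty
[4] after Suck: in A — A clean, B dirty
[5] after Right: in B — A clean, B dirty
[6] after Left: in A — A clean, B dirty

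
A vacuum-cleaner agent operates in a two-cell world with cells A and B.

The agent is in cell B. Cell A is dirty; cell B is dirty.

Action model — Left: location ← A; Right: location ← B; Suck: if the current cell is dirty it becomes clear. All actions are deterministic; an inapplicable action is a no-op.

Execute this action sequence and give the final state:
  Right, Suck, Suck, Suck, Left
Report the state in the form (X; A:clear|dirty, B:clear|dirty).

step 1/5 (Right): (B; A:dirty, B:dirty)
step 2/5 (Suck): (B; A:dirty, B:clear)
step 3/5 (Suck): (B; A:dirty, B:clear)
step 4/5 (Suck): (B; A:dirty, B:clear)
step 5/5 (Left): (A; A:dirty, B:clear)

(A; A:dirty, B:clear)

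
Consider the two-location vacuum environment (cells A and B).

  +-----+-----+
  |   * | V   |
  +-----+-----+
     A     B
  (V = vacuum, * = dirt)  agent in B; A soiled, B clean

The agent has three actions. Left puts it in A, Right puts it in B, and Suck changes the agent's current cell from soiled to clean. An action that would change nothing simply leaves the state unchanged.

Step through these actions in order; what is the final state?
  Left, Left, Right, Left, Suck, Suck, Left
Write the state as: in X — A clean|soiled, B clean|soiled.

in A — A clean, B clean

Left (#1): in A — A soiled, B clean
Left (#2): in A — A soiled, B clean
Right (#3): in B — A soiled, B clean
Left (#4): in A — A soiled, B clean
Suck (#5): in A — A clean, B clean
Suck (#6): in A — A clean, B clean
Left (#7): in A — A clean, B clean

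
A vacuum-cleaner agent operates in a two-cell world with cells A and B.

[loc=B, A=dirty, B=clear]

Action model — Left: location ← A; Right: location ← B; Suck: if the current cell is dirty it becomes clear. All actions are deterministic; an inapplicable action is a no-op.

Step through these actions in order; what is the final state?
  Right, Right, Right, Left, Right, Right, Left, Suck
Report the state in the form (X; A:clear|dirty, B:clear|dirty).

(A; A:clear, B:clear)

1. Right → (B; A:dirty, B:clear)
2. Right → (B; A:dirty, B:clear)
3. Right → (B; A:dirty, B:clear)
4. Left → (A; A:dirty, B:clear)
5. Right → (B; A:dirty, B:clear)
6. Right → (B; A:dirty, B:clear)
7. Left → (A; A:dirty, B:clear)
8. Suck → (A; A:clear, B:clear)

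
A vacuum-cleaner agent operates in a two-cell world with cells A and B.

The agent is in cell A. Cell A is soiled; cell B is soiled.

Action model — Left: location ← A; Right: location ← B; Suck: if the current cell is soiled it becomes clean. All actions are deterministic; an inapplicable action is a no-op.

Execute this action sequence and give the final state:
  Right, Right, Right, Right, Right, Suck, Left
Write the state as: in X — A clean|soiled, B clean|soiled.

in A — A soiled, B clean

Right (#1): in B — A soiled, B soiled
Right (#2): in B — A soiled, B soiled
Right (#3): in B — A soiled, B soiled
Right (#4): in B — A soiled, B soiled
Right (#5): in B — A soiled, B soiled
Suck (#6): in B — A soiled, B clean
Left (#7): in A — A soiled, B clean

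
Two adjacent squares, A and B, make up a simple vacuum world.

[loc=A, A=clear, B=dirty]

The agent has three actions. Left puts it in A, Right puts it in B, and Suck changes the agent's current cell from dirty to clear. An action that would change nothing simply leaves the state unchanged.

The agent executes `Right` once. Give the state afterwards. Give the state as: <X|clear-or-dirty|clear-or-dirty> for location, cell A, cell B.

start: <A|clear|dirty>
Right (#1): <B|clear|dirty>

<B|clear|dirty>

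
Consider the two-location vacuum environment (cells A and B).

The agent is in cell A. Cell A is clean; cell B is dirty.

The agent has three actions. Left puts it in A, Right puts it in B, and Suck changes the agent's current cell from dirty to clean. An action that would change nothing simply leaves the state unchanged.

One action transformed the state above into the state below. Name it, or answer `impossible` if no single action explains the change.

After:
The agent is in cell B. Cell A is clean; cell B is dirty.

try  Left: (A; A:clean, B:dirty)
try Right: (B; A:clean, B:dirty)  ← match
try  Suck: (A; A:clean, B:dirty)

Right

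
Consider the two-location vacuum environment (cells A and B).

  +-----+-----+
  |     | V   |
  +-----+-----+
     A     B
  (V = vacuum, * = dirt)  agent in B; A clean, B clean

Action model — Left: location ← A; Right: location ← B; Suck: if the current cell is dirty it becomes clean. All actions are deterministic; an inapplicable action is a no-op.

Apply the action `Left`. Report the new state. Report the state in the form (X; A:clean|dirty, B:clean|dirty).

start: (B; A:clean, B:clean)
[1] after Left: (A; A:clean, B:clean)

(A; A:clean, B:clean)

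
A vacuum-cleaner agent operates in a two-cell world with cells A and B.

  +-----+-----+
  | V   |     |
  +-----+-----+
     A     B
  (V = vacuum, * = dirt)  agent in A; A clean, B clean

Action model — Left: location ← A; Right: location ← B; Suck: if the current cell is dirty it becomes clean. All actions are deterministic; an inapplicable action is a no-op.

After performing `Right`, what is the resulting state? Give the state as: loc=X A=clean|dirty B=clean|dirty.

start: loc=A A=clean B=clean
1) do Right; now loc=B A=clean B=clean

loc=B A=clean B=clean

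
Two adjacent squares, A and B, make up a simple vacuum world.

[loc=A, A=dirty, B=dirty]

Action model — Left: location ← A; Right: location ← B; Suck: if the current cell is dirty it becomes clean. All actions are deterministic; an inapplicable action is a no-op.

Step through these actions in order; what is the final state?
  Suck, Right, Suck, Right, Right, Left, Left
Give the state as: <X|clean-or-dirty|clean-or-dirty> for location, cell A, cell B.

t=1 Suck ⇒ <A|clean|dirty>
t=2 Right ⇒ <B|clean|dirty>
t=3 Suck ⇒ <B|clean|clean>
t=4 Right ⇒ <B|clean|clean>
t=5 Right ⇒ <B|clean|clean>
t=6 Left ⇒ <A|clean|clean>
t=7 Left ⇒ <A|clean|clean>

<A|clean|clean>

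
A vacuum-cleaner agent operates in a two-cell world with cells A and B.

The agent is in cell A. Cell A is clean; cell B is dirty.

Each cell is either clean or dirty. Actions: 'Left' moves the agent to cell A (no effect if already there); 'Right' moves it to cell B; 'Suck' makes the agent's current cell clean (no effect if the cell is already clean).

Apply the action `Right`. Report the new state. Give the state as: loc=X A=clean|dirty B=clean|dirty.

loc=B A=clean B=dirty

start: loc=A A=clean B=dirty
1) do Right; now loc=B A=clean B=dirty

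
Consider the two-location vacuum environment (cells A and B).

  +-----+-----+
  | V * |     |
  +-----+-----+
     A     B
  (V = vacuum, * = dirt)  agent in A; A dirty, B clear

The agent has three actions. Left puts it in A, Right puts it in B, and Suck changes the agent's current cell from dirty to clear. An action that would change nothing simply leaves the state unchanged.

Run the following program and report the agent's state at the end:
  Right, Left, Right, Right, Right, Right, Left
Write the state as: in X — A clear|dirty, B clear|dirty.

Right (#1): in B — A dirty, B clear
Left (#2): in A — A dirty, B clear
Right (#3): in B — A dirty, B clear
Right (#4): in B — A dirty, B clear
Right (#5): in B — A dirty, B clear
Right (#6): in B — A dirty, B clear
Left (#7): in A — A dirty, B clear

in A — A dirty, B clear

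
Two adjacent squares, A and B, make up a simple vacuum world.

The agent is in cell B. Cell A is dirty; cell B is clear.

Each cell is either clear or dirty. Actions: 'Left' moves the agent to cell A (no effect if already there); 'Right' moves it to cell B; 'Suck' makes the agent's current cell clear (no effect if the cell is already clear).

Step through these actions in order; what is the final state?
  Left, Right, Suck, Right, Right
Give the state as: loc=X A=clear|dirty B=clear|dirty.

1. Left → loc=A A=dirty B=clear
2. Right → loc=B A=dirty B=clear
3. Suck → loc=B A=dirty B=clear
4. Right → loc=B A=dirty B=clear
5. Right → loc=B A=dirty B=clear

loc=B A=dirty B=clear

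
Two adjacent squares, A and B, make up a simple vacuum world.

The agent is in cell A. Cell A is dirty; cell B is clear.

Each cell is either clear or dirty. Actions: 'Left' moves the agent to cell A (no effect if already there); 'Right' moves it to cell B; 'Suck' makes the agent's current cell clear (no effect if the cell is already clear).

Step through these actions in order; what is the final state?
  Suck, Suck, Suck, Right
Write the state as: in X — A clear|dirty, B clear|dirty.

in B — A clear, B clear

t=1 Suck ⇒ in A — A clear, B clear
t=2 Suck ⇒ in A — A clear, B clear
t=3 Suck ⇒ in A — A clear, B clear
t=4 Right ⇒ in B — A clear, B clear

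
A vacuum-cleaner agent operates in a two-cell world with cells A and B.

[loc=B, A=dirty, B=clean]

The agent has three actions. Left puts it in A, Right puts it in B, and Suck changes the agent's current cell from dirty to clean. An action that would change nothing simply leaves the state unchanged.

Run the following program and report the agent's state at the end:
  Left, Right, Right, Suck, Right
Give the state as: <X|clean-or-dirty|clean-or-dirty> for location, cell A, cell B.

step 1/5 (Left): <A|dirty|clean>
step 2/5 (Right): <B|dirty|clean>
step 3/5 (Right): <B|dirty|clean>
step 4/5 (Suck): <B|dirty|clean>
step 5/5 (Right): <B|dirty|clean>

<B|dirty|clean>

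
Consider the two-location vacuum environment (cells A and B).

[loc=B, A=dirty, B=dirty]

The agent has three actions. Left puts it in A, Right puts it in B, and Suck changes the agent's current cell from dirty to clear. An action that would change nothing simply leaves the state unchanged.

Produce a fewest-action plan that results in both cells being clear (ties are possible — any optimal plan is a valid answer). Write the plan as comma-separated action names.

Suck, Left, Suck

step 1/3 (Suck): (B; A:dirty, B:clear)
step 2/3 (Left): (A; A:dirty, B:clear)
step 3/3 (Suck): (A; A:clear, B:clear)
min 3: Suck B + move + Suck A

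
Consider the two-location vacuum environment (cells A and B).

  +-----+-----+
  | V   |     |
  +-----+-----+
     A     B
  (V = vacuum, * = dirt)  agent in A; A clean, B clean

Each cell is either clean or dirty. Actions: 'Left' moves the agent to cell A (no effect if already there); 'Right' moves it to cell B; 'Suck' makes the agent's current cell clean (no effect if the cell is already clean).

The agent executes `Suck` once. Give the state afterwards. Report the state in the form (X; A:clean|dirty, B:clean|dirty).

start: (A; A:clean, B:clean)
t=1 Suck ⇒ (A; A:clean, B:clean)

(A; A:clean, B:clean)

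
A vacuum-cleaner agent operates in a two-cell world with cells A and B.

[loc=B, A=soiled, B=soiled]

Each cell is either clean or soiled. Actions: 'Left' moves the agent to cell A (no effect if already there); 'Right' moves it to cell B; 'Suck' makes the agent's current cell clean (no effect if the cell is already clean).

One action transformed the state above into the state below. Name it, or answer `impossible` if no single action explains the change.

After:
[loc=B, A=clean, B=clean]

impossible

try  Left: loc=A A=soiled B=soiled
try Right: loc=B A=soiled B=soiled
try  Suck: loc=B A=soiled B=clean
no single action produces the after-state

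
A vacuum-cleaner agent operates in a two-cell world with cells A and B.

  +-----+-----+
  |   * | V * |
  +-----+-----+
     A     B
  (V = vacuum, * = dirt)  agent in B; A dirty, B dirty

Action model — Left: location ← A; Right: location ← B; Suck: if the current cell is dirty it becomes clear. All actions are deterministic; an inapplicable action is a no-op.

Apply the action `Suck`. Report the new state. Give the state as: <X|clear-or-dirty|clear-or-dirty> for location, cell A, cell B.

<B|dirty|clear>

start: <B|dirty|dirty>
1. Suck → <B|dirty|clear>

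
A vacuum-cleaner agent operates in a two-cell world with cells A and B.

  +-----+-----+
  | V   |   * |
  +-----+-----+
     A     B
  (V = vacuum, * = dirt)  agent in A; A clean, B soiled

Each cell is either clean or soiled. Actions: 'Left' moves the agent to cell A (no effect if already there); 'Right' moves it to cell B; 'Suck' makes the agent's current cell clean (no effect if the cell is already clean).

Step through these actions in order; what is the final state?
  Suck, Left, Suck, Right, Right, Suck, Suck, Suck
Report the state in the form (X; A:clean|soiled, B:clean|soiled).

Suck (#1): (A; A:clean, B:soiled)
Left (#2): (A; A:clean, B:soiled)
Suck (#3): (A; A:clean, B:soiled)
Right (#4): (B; A:clean, B:soiled)
Right (#5): (B; A:clean, B:soiled)
Suck (#6): (B; A:clean, B:clean)
Suck (#7): (B; A:clean, B:clean)
Suck (#8): (B; A:clean, B:clean)

(B; A:clean, B:clean)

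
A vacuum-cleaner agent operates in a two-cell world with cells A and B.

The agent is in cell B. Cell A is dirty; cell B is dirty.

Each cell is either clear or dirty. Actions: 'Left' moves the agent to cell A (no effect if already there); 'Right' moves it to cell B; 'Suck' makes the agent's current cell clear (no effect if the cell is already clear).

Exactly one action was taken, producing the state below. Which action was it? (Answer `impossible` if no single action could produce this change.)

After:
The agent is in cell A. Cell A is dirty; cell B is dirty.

Left

try  Left: loc=A A=dirty B=dirty  ← match
try Right: loc=B A=dirty B=dirty
try  Suck: loc=B A=dirty B=clear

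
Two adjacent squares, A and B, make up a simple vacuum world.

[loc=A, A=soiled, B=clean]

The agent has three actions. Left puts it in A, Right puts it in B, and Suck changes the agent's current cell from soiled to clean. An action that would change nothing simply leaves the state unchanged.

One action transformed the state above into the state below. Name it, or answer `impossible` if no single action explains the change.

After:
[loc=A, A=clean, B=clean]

Suck

try  Left: in A — A soiled, B clean
try Right: in B — A soiled, B clean
try  Suck: in A — A clean, B clean  ← match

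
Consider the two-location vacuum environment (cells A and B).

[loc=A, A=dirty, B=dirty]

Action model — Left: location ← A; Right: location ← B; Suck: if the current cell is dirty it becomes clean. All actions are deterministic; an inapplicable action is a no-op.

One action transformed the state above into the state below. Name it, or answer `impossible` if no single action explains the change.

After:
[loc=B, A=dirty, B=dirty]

Right

try  Left: <A|dirty|dirty>
try Right: <B|dirty|dirty>  ← match
try  Suck: <A|clean|dirty>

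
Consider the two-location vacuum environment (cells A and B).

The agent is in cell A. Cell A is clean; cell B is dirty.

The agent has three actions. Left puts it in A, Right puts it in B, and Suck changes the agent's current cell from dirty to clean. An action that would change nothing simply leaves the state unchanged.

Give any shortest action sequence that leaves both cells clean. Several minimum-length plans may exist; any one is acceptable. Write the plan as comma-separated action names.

step 1/2 (Right): (B; A:clean, B:dirty)
step 2/2 (Suck): (B; A:clean, B:clean)
min 2: go B then Suck

Right, Suck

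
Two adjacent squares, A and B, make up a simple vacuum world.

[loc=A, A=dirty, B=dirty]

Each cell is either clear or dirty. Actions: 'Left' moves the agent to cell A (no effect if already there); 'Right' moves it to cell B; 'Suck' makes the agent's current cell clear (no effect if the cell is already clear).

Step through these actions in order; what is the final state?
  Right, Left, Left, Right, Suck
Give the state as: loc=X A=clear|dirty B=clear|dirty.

t=1 Right ⇒ loc=B A=dirty B=dirty
t=2 Left ⇒ loc=A A=dirty B=dirty
t=3 Left ⇒ loc=A A=dirty B=dirty
t=4 Right ⇒ loc=B A=dirty B=dirty
t=5 Suck ⇒ loc=B A=dirty B=clear

loc=B A=dirty B=clear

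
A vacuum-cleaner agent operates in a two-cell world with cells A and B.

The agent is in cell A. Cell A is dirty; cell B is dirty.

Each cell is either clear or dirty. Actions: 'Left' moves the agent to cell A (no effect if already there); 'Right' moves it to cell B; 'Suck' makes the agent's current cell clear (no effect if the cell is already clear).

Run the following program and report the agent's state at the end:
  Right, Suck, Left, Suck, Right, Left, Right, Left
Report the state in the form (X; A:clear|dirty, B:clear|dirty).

(A; A:clear, B:clear)

Right (#1): (B; A:dirty, B:dirty)
Suck (#2): (B; A:dirty, B:clear)
Left (#3): (A; A:dirty, B:clear)
Suck (#4): (A; A:clear, B:clear)
Right (#5): (B; A:clear, B:clear)
Left (#6): (A; A:clear, B:clear)
Right (#7): (B; A:clear, B:clear)
Left (#8): (A; A:clear, B:clear)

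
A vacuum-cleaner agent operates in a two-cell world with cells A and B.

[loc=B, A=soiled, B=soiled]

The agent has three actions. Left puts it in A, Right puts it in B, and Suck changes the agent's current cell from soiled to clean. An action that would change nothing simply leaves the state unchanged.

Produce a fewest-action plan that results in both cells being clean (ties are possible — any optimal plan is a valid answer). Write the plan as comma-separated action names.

1) do Suck; now (B; A:soiled, B:clean)
2) do Left; now (A; A:soiled, B:clean)
3) do Suck; now (A; A:clean, B:clean)
min 3: Suck B + move + Suck A

Suck, Left, Suck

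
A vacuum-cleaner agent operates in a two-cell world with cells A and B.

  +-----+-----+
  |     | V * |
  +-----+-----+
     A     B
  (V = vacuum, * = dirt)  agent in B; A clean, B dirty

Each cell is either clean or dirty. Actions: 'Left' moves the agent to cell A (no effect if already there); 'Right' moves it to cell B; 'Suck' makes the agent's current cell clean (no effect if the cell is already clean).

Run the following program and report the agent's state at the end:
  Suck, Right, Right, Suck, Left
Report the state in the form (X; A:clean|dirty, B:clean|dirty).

(A; A:clean, B:clean)

step 1/5 (Suck): (B; A:clean, B:clean)
step 2/5 (Right): (B; A:clean, B:clean)
step 3/5 (Right): (B; A:clean, B:clean)
step 4/5 (Suck): (B; A:clean, B:clean)
step 5/5 (Left): (A; A:clean, B:clean)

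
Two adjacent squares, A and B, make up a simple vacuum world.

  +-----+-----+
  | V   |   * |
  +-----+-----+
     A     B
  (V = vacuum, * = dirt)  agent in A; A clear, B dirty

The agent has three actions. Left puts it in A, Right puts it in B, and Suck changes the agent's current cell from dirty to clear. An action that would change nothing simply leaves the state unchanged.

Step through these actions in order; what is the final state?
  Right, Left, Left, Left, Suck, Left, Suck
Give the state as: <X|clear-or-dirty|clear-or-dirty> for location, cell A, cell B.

<A|clear|dirty>

1) do Right; now <B|clear|dirty>
2) do Left; now <A|clear|dirty>
3) do Left; now <A|clear|dirty>
4) do Left; now <A|clear|dirty>
5) do Suck; now <A|clear|dirty>
6) do Left; now <A|clear|dirty>
7) do Suck; now <A|clear|dirty>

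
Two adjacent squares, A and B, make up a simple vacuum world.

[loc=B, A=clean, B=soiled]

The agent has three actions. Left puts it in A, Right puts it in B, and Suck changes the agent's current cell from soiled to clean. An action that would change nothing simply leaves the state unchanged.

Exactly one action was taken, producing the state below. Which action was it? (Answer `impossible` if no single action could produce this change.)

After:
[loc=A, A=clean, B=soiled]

Left

try  Left: in A — A clean, B soiled  ← match
try Right: in B — A clean, B soiled
try  Suck: in B — A clean, B clean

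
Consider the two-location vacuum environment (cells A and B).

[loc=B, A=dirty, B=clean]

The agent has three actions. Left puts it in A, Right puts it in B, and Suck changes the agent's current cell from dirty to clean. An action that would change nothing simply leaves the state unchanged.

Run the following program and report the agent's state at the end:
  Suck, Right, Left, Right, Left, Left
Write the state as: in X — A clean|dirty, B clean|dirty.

Suck (#1): in B — A dirty, B clean
Right (#2): in B — A dirty, B clean
Left (#3): in A — A dirty, B clean
Right (#4): in B — A dirty, B clean
Left (#5): in A — A dirty, B clean
Left (#6): in A — A dirty, B clean

in A — A dirty, B clean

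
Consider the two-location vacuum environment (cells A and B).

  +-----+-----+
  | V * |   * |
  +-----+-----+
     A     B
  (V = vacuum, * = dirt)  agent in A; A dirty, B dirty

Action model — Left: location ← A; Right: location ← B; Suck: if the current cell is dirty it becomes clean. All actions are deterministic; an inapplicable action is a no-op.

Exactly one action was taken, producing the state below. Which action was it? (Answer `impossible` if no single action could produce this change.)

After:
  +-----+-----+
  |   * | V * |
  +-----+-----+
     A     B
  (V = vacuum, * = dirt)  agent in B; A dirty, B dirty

Right

try  Left: (A; A:dirty, B:dirty)
try Right: (B; A:dirty, B:dirty)  ← match
try  Suck: (A; A:clean, B:dirty)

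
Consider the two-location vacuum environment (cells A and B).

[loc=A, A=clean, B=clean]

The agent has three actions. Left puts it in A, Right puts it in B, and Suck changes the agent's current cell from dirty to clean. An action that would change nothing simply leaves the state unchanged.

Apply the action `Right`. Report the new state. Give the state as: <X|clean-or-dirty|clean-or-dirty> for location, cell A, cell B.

start: <A|clean|clean>
t=1 Right ⇒ <B|clean|clean>

<B|clean|clean>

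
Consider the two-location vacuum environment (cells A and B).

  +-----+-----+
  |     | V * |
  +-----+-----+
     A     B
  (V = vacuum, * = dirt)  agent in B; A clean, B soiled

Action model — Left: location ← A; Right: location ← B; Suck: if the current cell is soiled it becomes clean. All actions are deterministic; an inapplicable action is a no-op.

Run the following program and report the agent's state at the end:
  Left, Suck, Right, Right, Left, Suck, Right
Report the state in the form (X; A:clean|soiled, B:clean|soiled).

[1] after Left: (A; A:clean, B:soiled)
[2] after Suck: (A; A:clean, B:soiled)
[3] after Right: (B; A:clean, B:soiled)
[4] after Right: (B; A:clean, B:soiled)
[5] after Left: (A; A:clean, B:soiled)
[6] after Suck: (A; A:clean, B:soiled)
[7] after Right: (B; A:clean, B:soiled)

(B; A:clean, B:soiled)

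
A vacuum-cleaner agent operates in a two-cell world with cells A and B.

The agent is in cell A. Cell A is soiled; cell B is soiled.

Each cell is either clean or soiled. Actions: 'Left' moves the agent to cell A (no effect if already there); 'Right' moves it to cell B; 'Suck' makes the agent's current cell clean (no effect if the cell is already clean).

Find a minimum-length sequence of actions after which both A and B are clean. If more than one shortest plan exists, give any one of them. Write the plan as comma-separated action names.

Suck, Right, Suck

Suck (#1): (A; A:clean, B:soiled)
Right (#2): (B; A:clean, B:soiled)
Suck (#3): (B; A:clean, B:clean)
min 3: Suck A + move + Suck B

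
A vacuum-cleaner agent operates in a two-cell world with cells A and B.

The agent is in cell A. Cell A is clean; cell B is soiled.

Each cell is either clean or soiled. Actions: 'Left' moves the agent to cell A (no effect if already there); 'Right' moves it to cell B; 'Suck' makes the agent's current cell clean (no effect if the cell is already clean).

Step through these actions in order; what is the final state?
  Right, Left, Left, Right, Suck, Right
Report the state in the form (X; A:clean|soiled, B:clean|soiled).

step 1/6 (Right): (B; A:clean, B:soiled)
step 2/6 (Left): (A; A:clean, B:soiled)
step 3/6 (Left): (A; A:clean, B:soiled)
step 4/6 (Right): (B; A:clean, B:soiled)
step 5/6 (Suck): (B; A:clean, B:clean)
step 6/6 (Right): (B; A:clean, B:clean)

(B; A:clean, B:clean)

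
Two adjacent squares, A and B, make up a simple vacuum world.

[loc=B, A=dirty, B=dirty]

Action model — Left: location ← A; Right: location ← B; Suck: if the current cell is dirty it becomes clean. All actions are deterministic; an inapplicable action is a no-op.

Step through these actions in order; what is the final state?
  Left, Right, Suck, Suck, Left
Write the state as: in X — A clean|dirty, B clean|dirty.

Left (#1): in A — A dirty, B dirty
Right (#2): in B — A dirty, B dirty
Suck (#3): in B — A dirty, B clean
Suck (#4): in B — A dirty, B clean
Left (#5): in A — A dirty, B clean

in A — A dirty, B clean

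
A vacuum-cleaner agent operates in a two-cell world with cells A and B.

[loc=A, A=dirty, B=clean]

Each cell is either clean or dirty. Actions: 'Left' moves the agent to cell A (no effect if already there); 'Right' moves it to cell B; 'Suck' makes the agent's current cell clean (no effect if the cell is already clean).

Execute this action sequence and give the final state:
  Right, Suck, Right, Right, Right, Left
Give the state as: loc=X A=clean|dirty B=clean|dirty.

Right (#1): loc=B A=dirty B=clean
Suck (#2): loc=B A=dirty B=clean
Right (#3): loc=B A=dirty B=clean
Right (#4): loc=B A=dirty B=clean
Right (#5): loc=B A=dirty B=clean
Left (#6): loc=A A=dirty B=clean

loc=A A=dirty B=clean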